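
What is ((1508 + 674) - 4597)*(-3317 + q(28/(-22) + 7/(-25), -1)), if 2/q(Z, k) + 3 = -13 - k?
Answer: 8010877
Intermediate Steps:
q(Z, k) = 2/(-16 - k) (q(Z, k) = 2/(-3 + (-13 - k)) = 2/(-16 - k))
((1508 + 674) - 4597)*(-3317 + q(28/(-22) + 7/(-25), -1)) = ((1508 + 674) - 4597)*(-3317 - 2/(16 - 1)) = (2182 - 4597)*(-3317 - 2/15) = -2415*(-3317 - 2*1/15) = -2415*(-3317 - 2/15) = -2415*(-49757/15) = 8010877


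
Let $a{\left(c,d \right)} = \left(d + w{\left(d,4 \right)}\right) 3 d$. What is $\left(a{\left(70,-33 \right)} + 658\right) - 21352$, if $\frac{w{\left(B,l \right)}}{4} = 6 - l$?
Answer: $-18219$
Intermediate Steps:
$w{\left(B,l \right)} = 24 - 4 l$ ($w{\left(B,l \right)} = 4 \left(6 - l\right) = 24 - 4 l$)
$a{\left(c,d \right)} = 3 d \left(8 + d\right)$ ($a{\left(c,d \right)} = \left(d + \left(24 - 16\right)\right) 3 d = \left(d + 8\right) 3 d = \left(8 + d\right) 3 d = 3 d \left(8 + d\right)$)
$\left(a{\left(70,-33 \right)} + 658\right) - 21352 = \left(3 \left(-33\right) \left(8 - 33\right) + 658\right) - 21352 = \left(3 \left(-33\right) \left(-25\right) + 658\right) - 21352 = \left(2475 + 658\right) - 21352 = 3133 - 21352 = -18219$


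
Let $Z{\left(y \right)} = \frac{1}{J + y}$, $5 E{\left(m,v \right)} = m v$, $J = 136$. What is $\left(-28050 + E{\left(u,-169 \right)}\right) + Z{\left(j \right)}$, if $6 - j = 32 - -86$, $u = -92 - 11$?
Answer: $- \frac{2948227}{120} \approx -24569.0$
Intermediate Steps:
$u = -103$ ($u = -92 - 11 = -103$)
$j = -112$ ($j = 6 - \left(32 - -86\right) = 6 - \left(32 + 86\right) = 6 - 118 = -112$)
$E{\left(m,v \right)} = \frac{m v}{5}$
$Z{\left(y \right)} = \frac{1}{136 + y}$
$\left(-28050 + E{\left(u,-169 \right)}\right) + Z{\left(j \right)} = \left(-28050 + \frac{1}{5} \left(-103\right) \left(-169\right)\right) + \frac{1}{136 - 112} = \left(-28050 + \frac{17407}{5}\right) + \frac{1}{24} = - \frac{122843}{5} + \frac{1}{24} = - \frac{2948227}{120}$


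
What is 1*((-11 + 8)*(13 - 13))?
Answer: 0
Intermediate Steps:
1*((-11 + 8)*(13 - 13)) = 1*(-3*0) = 1*0 = 0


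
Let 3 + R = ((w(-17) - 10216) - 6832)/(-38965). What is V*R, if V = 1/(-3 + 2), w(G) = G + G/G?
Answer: 99831/38965 ≈ 2.5621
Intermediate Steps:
w(G) = 1 + G (w(G) = G + 1 = 1 + G)
V = -1 (V = 1/(-1) = -1)
R = -99831/38965 (R = -3 + (((1 - 17) - 10216) - 6832)/(-38965) = -3 + ((-16 - 10216) - 6832)*(-1/38965) = -3 + (-10232 - 6832)*(-1/38965) = -3 - 17064*(-1/38965) = -3 + 17064/38965 = -99831/38965 ≈ -2.5621)
V*R = -1*(-99831/38965) = 99831/38965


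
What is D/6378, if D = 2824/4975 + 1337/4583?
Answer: 19593967/145421110650 ≈ 0.00013474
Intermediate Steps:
D = 19593967/22800425 (D = 2824*(1/4975) + 1337*(1/4583) = 2824/4975 + 1337/4583 = 19593967/22800425 ≈ 0.85937)
D/6378 = (19593967/22800425)/6378 = (19593967/22800425)*(1/6378) = 19593967/145421110650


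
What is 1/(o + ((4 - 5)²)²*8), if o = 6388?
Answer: 1/6396 ≈ 0.00015635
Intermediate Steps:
1/(o + ((4 - 5)²)²*8) = 1/(6388 + ((4 - 5)²)²*8) = 1/(6388 + ((-1)²)²*8) = 1/(6388 + 1²*8) = 1/(6388 + 1*8) = 1/(6388 + 8) = 1/6396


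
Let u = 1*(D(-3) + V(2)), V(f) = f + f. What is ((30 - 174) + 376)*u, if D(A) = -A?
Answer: 1624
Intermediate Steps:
V(f) = 2*f
u = 7 (u = 1*(-1*(-3) + 2*2) = 1*(3 + 4) = 1*7 = 7)
((30 - 174) + 376)*u = ((30 - 174) + 376)*7 = (-144 + 376)*7 = 232*7 = 1624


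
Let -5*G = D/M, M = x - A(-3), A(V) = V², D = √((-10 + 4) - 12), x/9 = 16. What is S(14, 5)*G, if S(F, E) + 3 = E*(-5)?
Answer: 28*I*√2/225 ≈ 0.17599*I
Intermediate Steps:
x = 144 (x = 9*16 = 144)
S(F, E) = -3 - 5*E (S(F, E) = -3 + E*(-5) = -3 - 5*E)
D = 3*I*√2 (D = √(-6 - 12) = √(-18) = 3*I*√2 ≈ 4.2426*I)
M = 135 (M = 144 - 1*(-3)² = 144 - 1*9 = 144 - 9 = 135)
G = -I*√2/225 (G = -3*I*√2/(5*135) = -I*√2/225 ≈ -0.0062854*I)
S(14, 5)*G = (-3 - 5*5)*(-I*√2/225) = (-3 - 25)*(-I*√2/225) = -(-28)*I*√2/225 = 28*I*√2/225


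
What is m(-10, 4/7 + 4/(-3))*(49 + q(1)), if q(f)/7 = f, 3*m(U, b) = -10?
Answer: -560/3 ≈ -186.67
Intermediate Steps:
m(U, b) = -10/3 (m(U, b) = (⅓)*(-10) = -10/3)
q(f) = 7*f
m(-10, 4/7 + 4/(-3))*(49 + q(1)) = -10*(49 + 7*1)/3 = -10*(49 + 7)/3 = -10/3*56 = -560/3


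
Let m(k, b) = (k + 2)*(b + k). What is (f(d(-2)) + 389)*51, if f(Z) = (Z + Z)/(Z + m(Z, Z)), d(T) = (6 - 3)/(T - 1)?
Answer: 19873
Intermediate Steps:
m(k, b) = (2 + k)*(b + k)
d(T) = 3/(-1 + T)
f(Z) = 2*Z/(2*Z² + 5*Z) (f(Z) = (Z + Z)/(Z + (Z² + 2*Z + 2*Z + Z*Z)) = (2*Z)/(Z + (Z² + 2*Z + 2*Z + Z²)) = (2*Z)/(Z + (2*Z² + 4*Z)) = (2*Z)/(2*Z² + 5*Z) = 2*Z/(2*Z² + 5*Z))
(f(d(-2)) + 389)*51 = (2/(5 + 2*(3/(-1 - 2))) + 389)*51 = (2/(5 + 2*(3/(-3))) + 389)*51 = (2/(5 + 2*(3*(-⅓))) + 389)*51 = (2/(5 + 2*(-1)) + 389)*51 = (2/(5 - 2) + 389)*51 = (2/3 + 389)*51 = (2*(⅓) + 389)*51 = (⅔ + 389)*51 = (1169/3)*51 = 19873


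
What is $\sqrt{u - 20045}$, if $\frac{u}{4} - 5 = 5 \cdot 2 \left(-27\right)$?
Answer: $3 i \sqrt{2345} \approx 145.28 i$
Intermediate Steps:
$u = -1060$ ($u = 20 + 4 \cdot 5 \cdot 2 \left(-27\right) = 20 + 4 \cdot 10 \left(-27\right) = 20 + 4 \left(-270\right) = 20 - 1080 = -1060$)
$\sqrt{u - 20045} = \sqrt{-1060 - 20045} = \sqrt{-21105} = 3 i \sqrt{2345}$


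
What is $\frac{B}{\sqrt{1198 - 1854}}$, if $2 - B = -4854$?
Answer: $- \frac{1214 i \sqrt{41}}{41} \approx - 189.59 i$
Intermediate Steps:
$B = 4856$ ($B = 2 - -4854 = 2 + 4854 = 4856$)
$\frac{B}{\sqrt{1198 - 1854}} = \frac{4856}{\sqrt{1198 - 1854}} = \frac{4856}{\sqrt{-656}} = \frac{4856}{4 i \sqrt{41}} = 4856 \left(- \frac{i \sqrt{41}}{164}\right) = - \frac{1214 i \sqrt{41}}{41}$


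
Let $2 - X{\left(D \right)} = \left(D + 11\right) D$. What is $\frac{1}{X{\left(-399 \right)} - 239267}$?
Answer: $- \frac{1}{394077} \approx -2.5376 \cdot 10^{-6}$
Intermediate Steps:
$X{\left(D \right)} = 2 - D \left(11 + D\right)$ ($X{\left(D \right)} = 2 - \left(D + 11\right) D = 2 - \left(11 + D\right) D = 2 - D \left(11 + D\right)$)
$\frac{1}{X{\left(-399 \right)} - 239267} = \frac{1}{\left(2 - \left(-399\right)^{2} - -4389\right) - 239267} = \frac{1}{\left(2 - 159201 + 4389\right) - 239267} = \frac{1}{-154810 - 239267} = \frac{1}{-394077} = - \frac{1}{394077}$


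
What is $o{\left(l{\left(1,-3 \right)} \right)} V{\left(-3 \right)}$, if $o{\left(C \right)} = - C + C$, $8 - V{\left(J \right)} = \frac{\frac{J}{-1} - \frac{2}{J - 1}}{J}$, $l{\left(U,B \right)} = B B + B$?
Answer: $0$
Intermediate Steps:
$l{\left(U,B \right)} = B + B^{2}$ ($l{\left(U,B \right)} = B^{2} + B = B + B^{2}$)
$V{\left(J \right)} = 8 - \frac{- J - \frac{2}{-1 + J}}{J}$ ($V{\left(J \right)} = 8 - \frac{\frac{J}{-1} - \frac{2}{J - 1}}{J} = 8 - \frac{J \left(-1\right) - \frac{2}{-1 + J}}{J} = 8 - \frac{- J - \frac{2}{-1 + J}}{J}$)
$o{\left(C \right)} = 0$
$o{\left(l{\left(1,-3 \right)} \right)} V{\left(-3 \right)} = 0 \frac{2 - -27 + 9 \left(-3\right)^{2}}{\left(-3\right) \left(-1 - 3\right)} = 0 \left(- \frac{2 + 27 + 9 \cdot 9}{3 \left(-4\right)}\right) = 0 \left(\left(- \frac{1}{3}\right) \left(- \frac{1}{4}\right) \left(2 + 27 + 81\right)\right) = 0 \left(\left(- \frac{1}{3}\right) \left(- \frac{1}{4}\right) 110\right) = 0 \cdot \frac{55}{6} = 0$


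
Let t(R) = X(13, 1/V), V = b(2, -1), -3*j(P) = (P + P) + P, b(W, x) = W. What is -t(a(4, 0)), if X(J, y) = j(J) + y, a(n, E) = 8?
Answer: 25/2 ≈ 12.500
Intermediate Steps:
j(P) = -P (j(P) = -((P + P) + P)/3 = -(2*P + P)/3 = -P)
V = 2
X(J, y) = y - J (X(J, y) = -J + y = y - J)
t(R) = -25/2 (t(R) = 1/2 - 1*13 = ½ - 13 = -25/2)
-t(a(4, 0)) = -1*(-25/2) = 25/2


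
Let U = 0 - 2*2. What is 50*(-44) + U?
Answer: -2204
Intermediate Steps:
U = -4 (U = 0 - 4 = -4)
50*(-44) + U = 50*(-44) - 4 = -2200 - 4 = -2204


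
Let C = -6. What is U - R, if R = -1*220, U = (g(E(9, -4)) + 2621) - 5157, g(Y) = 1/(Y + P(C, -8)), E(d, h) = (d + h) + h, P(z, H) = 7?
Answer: -18527/8 ≈ -2315.9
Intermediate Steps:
E(d, h) = d + 2*h
g(Y) = 1/(7 + Y) (g(Y) = 1/(Y + 7) = 1/(7 + Y))
U = -20287/8 (U = (1/(7 + (9 + 2*(-4))) + 2621) - 5157 = (1/(7 + (9 - 8)) + 2621) - 5157 = (1/(7 + 1) + 2621) - 5157 = (1/8 + 2621) - 5157 = (⅛ + 2621) - 5157 = 20969/8 - 5157 = -20287/8 ≈ -2535.9)
R = -220
U - R = -20287/8 - 1*(-220) = -20287/8 + 220 = -18527/8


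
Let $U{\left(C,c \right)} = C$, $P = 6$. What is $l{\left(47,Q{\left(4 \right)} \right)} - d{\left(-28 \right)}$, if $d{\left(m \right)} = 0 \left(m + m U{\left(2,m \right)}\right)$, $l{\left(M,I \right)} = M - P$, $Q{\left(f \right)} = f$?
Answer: $41$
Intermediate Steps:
$l{\left(M,I \right)} = -6 + M$ ($l{\left(M,I \right)} = M - 6 = -6 + M$)
$d{\left(m \right)} = 0$ ($d{\left(m \right)} = 0 \left(m + m 2\right) = 0 \left(m + 2 m\right) = 0 \cdot 3 m = 0$)
$l{\left(47,Q{\left(4 \right)} \right)} - d{\left(-28 \right)} = \left(-6 + 47\right) - 0 = 41 + 0 = 41$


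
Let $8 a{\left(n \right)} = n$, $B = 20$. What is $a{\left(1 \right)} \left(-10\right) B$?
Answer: $-25$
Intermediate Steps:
$a{\left(n \right)} = \frac{n}{8}$
$a{\left(1 \right)} \left(-10\right) B = \frac{1}{8} \cdot 1 \left(-10\right) 20 = \frac{1}{8} \left(-10\right) 20 = \left(- \frac{5}{4}\right) 20 = -25$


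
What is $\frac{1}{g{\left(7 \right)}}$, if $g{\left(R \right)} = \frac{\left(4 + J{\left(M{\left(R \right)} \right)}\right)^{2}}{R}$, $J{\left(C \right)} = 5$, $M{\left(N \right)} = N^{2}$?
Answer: $\frac{7}{81} \approx 0.08642$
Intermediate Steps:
$g{\left(R \right)} = \frac{81}{R}$ ($g{\left(R \right)} = \frac{\left(4 + 5\right)^{2}}{R} = \frac{9^{2}}{R} = \frac{81}{R}$)
$\frac{1}{g{\left(7 \right)}} = \frac{1}{81 \cdot \frac{1}{7}} = \frac{1}{\frac{81}{7}} = \frac{7}{81}$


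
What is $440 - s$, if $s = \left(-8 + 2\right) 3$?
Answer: $458$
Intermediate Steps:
$s = -18$ ($s = \left(-6\right) 3 = -18$)
$440 - s = 440 - -18 = 440 + 18 = 458$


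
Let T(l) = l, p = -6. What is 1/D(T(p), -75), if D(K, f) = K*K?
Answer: 1/36 ≈ 0.027778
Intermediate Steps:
D(K, f) = K**2
1/D(T(p), -75) = 1/((-6)**2) = 1/36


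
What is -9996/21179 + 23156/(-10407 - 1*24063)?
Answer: -417491522/365020065 ≈ -1.1437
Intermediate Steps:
-9996/21179 + 23156/(-10407 - 1*24063) = -9996*1/21179 + 23156/(-10407 - 24063) = -9996/21179 + 23156/(-34470) = -9996/21179 + 23156*(-1/34470) = -9996/21179 - 11578/17235 = -417491522/365020065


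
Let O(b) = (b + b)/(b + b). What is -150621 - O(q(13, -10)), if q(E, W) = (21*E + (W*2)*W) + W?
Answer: -150622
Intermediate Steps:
q(E, W) = W + 2*W**2 + 21*E (q(E, W) = (21*E + (2*W)*W) + W = (21*E + 2*W**2) + W = (2*W**2 + 21*E) + W = W + 2*W**2 + 21*E)
O(b) = 1 (O(b) = (2*b)/((2*b)) = (2*b)*(1/(2*b)) = 1)
-150621 - O(q(13, -10)) = -150621 - 1*1 = -150621 - 1 = -150622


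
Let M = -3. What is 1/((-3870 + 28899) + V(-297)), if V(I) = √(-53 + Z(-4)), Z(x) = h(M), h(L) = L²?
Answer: 25029/626450885 - 2*I*√11/626450885 ≈ 3.9954e-5 - 1.0589e-8*I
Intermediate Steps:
Z(x) = 9 (Z(x) = (-3)² = 9)
V(I) = 2*I*√11 (V(I) = √(-53 + 9) = √(-44) = 2*I*√11)
1/((-3870 + 28899) + V(-297)) = 1/((-3870 + 28899) + 2*I*√11) = 1/(25029 + 2*I*√11)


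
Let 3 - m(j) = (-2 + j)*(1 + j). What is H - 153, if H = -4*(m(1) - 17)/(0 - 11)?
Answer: -1731/11 ≈ -157.36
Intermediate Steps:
m(j) = 3 - (1 + j)*(-2 + j) (m(j) = 3 - (-2 + j)*(1 + j) = 3 - (1 + j)*(-2 + j))
H = -48/11 (H = -4*((5 + 1 - 1*1²) - 17)/(0 - 11) = -4*((5 + 1 - 1*1) - 17)/(-11) = -4*((5 + 1 - 1) - 17)*(-1)/11 = -4*(5 - 17)*(-1)/11 = -(-48)*(-1)/11 = -4*12/11 = -48/11 ≈ -4.3636)
H - 153 = -48/11 - 153 = -1731/11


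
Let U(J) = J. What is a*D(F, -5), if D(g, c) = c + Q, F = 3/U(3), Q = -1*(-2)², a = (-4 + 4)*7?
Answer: 0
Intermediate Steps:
a = 0 (a = 0*7 = 0)
Q = -4 (Q = -1*4 = -4)
F = 1 (F = 3/3 = 3*(⅓) = 1)
D(g, c) = -4 + c (D(g, c) = c - 4 = -4 + c)
a*D(F, -5) = 0*(-4 - 5) = 0*(-9) = 0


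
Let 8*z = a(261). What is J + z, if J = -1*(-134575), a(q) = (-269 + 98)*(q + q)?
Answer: 493669/4 ≈ 1.2342e+5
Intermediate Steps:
a(q) = -342*q
z = -44631/4 (z = (-342*261)/8 = (1/8)*(-89262) = -44631/4 ≈ -11158.)
J = 134575
J + z = 134575 - 44631/4 = 493669/4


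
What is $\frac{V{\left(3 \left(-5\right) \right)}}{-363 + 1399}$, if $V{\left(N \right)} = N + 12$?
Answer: $- \frac{3}{1036} \approx -0.0028958$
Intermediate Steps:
$V{\left(N \right)} = 12 + N$
$\frac{V{\left(3 \left(-5\right) \right)}}{-363 + 1399} = \frac{12 + 3 \left(-5\right)}{-363 + 1399} = \frac{12 - 15}{1036} = \left(-3\right) \frac{1}{1036} = - \frac{3}{1036}$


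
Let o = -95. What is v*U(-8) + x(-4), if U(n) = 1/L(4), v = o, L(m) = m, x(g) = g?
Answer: -111/4 ≈ -27.750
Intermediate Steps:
v = -95
U(n) = ¼ (U(n) = 1/4 = ¼)
v*U(-8) + x(-4) = -95*¼ - 4 = -95/4 - 4 = -111/4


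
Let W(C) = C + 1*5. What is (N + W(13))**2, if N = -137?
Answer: 14161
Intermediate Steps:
W(C) = 5 + C (W(C) = C + 5 = 5 + C)
(N + W(13))**2 = (-137 + (5 + 13))**2 = (-137 + 18)**2 = (-119)**2 = 14161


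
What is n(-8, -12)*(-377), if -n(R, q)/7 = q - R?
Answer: -10556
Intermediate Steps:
n(R, q) = -7*q + 7*R (n(R, q) = -7*(q - R) = -7*q + 7*R)
n(-8, -12)*(-377) = (-7*(-12) + 7*(-8))*(-377) = (84 - 56)*(-377) = 28*(-377) = -10556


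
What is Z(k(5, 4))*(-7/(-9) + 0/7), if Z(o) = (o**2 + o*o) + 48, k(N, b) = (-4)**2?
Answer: 3920/9 ≈ 435.56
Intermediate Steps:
k(N, b) = 16
Z(o) = 48 + 2*o**2 (Z(o) = (o**2 + o**2) + 48 = 2*o**2 + 48 = 48 + 2*o**2)
Z(k(5, 4))*(-7/(-9) + 0/7) = (48 + 2*16**2)*(-7/(-9) + 0/7) = (48 + 2*256)*(-7*(-1/9) + 0*(1/7)) = (48 + 512)*(7/9 + 0) = 560*(7/9) = 3920/9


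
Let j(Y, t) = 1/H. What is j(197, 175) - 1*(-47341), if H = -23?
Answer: 1088842/23 ≈ 47341.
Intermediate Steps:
j(Y, t) = -1/23 (j(Y, t) = 1/(-23) = -1/23)
j(197, 175) - 1*(-47341) = -1/23 - 1*(-47341) = -1/23 + 47341 = 1088842/23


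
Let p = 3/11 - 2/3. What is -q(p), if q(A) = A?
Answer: 13/33 ≈ 0.39394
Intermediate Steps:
p = -13/33 (p = 3*(1/11) - 2*⅓ = 3/11 - ⅔ = -13/33 ≈ -0.39394)
-q(p) = -1*(-13/33) = 13/33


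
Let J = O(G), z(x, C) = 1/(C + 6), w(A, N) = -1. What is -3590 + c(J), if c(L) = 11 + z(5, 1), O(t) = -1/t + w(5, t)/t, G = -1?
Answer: -25052/7 ≈ -3578.9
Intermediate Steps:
z(x, C) = 1/(6 + C)
O(t) = -2/t (O(t) = -1/t - 1/t = -2/t)
J = 2 (J = -2/(-1) = -2*(-1) = 2)
c(L) = 78/7 (c(L) = 11 + 1/(6 + 1) = 11 + 1/7 = 78/7)
-3590 + c(J) = -3590 + 78/7 = -25052/7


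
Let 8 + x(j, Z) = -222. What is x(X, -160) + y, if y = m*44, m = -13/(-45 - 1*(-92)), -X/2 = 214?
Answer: -11382/47 ≈ -242.17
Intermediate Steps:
X = -428 (X = -2*214 = -428)
x(j, Z) = -230 (x(j, Z) = -8 - 222 = -230)
m = -13/47 (m = -13/(-45 + 92) = -13/47 ≈ -0.27660)
y = -572/47 (y = -13/47*44 = -572/47 ≈ -12.170)
x(X, -160) + y = -230 - 572/47 = -11382/47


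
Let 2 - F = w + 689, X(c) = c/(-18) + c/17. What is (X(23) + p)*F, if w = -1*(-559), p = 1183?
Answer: -225539083/153 ≈ -1.4741e+6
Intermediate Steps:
w = 559
X(c) = c/306 (X(c) = c*(-1/18) + c*(1/17) = -c/18 + c/17 = c/306)
F = -1246 (F = 2 - (559 + 689) = 2 - 1*1248 = 2 - 1248 = -1246)
(X(23) + p)*F = ((1/306)*23 + 1183)*(-1246) = (23/306 + 1183)*(-1246) = (362021/306)*(-1246) = -225539083/153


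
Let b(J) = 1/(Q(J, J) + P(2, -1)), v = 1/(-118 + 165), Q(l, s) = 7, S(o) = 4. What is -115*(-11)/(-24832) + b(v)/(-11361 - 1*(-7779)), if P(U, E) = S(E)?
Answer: -24934181/489215232 ≈ -0.050968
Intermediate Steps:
P(U, E) = 4
v = 1/47 ≈ 0.021277
b(J) = 1/11 (b(J) = 1/(7 + 4) = 1/11)
-115*(-11)/(-24832) + b(v)/(-11361 - 1*(-7779)) = -115*(-11)/(-24832) + 1/(11*(-11361 - 1*(-7779))) = 1265*(-1/24832) + 1/(11*(-11361 + 7779)) = -1265/24832 + (1/11)/(-3582) = -1265/24832 + (1/11)*(-1/3582) = -1265/24832 - 1/39402 = -24934181/489215232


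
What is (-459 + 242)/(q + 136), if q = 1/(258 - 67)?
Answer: -5921/3711 ≈ -1.5955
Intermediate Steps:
q = 1/191 ≈ 0.0052356
(-459 + 242)/(q + 136) = (-459 + 242)/(1/191 + 136) = -217/25977/191 = -217*191/25977 = -5921/3711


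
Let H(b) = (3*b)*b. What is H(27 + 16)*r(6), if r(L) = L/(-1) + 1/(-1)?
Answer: -38829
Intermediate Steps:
r(L) = -1 - L (r(L) = L*(-1) + 1*(-1) = -L - 1 = -1 - L)
H(b) = 3*b²
H(27 + 16)*r(6) = (3*(27 + 16)²)*(-1 - 1*6) = (3*43²)*(-1 - 6) = (3*1849)*(-7) = 5547*(-7) = -38829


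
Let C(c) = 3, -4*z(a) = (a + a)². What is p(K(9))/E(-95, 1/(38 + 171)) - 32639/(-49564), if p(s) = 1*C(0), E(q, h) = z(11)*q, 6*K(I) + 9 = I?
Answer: 375333997/569738180 ≈ 0.65878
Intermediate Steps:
K(I) = -3/2 + I/6
z(a) = -a² (z(a) = -(a + a)²/4 = -4*a²/4 = -a²)
E(q, h) = -121*q (E(q, h) = (-1*11²)*q = (-1*121)*q = -121*q)
p(s) = 3 (p(s) = 1*3 = 3)
p(K(9))/E(-95, 1/(38 + 171)) - 32639/(-49564) = 3/((-121*(-95))) - 32639/(-49564) = 3/11495 - 32639*(-1/49564) = 3*(1/11495) + 32639/49564 = 3/11495 + 32639/49564 = 375333997/569738180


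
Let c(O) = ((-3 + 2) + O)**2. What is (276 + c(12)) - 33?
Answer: 364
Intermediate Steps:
c(O) = (-1 + O)**2
(276 + c(12)) - 33 = (276 + (-1 + 12)**2) - 33 = (276 + 11**2) - 33 = (276 + 121) - 33 = 397 - 33 = 364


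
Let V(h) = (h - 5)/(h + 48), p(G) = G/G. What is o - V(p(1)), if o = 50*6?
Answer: 14704/49 ≈ 300.08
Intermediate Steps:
p(G) = 1
o = 300
V(h) = (-5 + h)/(48 + h)
o - V(p(1)) = 300 - (-5 + 1)/(48 + 1) = 300 - (-4)/49 = 300 - 1*(-4/49) = 300 + 4/49 = 14704/49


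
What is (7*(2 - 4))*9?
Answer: -126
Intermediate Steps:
(7*(2 - 4))*9 = (7*(-2))*9 = -14*9 = -126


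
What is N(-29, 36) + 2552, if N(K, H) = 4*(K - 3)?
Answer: 2424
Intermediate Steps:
N(K, H) = -12 + 4*K (N(K, H) = 4*(-3 + K) = -12 + 4*K)
N(-29, 36) + 2552 = (-12 + 4*(-29)) + 2552 = (-12 - 116) + 2552 = -128 + 2552 = 2424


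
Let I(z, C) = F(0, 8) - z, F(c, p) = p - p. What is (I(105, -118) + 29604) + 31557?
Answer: 61056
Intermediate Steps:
F(c, p) = 0
I(z, C) = -z (I(z, C) = 0 - z = -z)
(I(105, -118) + 29604) + 31557 = (-1*105 + 29604) + 31557 = (-105 + 29604) + 31557 = 29499 + 31557 = 61056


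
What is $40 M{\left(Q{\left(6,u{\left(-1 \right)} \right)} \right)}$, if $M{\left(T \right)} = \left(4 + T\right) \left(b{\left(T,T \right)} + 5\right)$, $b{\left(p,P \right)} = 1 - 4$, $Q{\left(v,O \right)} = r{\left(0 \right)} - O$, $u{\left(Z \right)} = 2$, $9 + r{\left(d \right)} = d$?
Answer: $-560$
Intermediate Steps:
$r{\left(d \right)} = -9 + d$
$Q{\left(v,O \right)} = -9 - O$ ($Q{\left(v,O \right)} = \left(-9 + 0\right) - O = -9 - O$)
$b{\left(p,P \right)} = -3$ ($b{\left(p,P \right)} = 1 - 4 = -3$)
$M{\left(T \right)} = 8 + 2 T$ ($M{\left(T \right)} = \left(4 + T\right) \left(-3 + 5\right) = \left(4 + T\right) 2 = 8 + 2 T$)
$40 M{\left(Q{\left(6,u{\left(-1 \right)} \right)} \right)} = 40 \left(8 + 2 \left(-9 - 2\right)\right) = 40 \left(8 + 2 \left(-11\right)\right) = 40 \left(8 - 22\right) = 40 \left(-14\right) = -560$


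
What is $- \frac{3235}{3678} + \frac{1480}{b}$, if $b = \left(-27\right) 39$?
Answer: $- \frac{2949965}{1290978} \approx -2.2851$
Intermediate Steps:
$b = -1053$
$- \frac{3235}{3678} + \frac{1480}{b} = - \frac{3235}{3678} + \frac{1480}{-1053} = \left(-3235\right) \frac{1}{3678} + 1480 \left(- \frac{1}{1053}\right) = - \frac{3235}{3678} - \frac{1480}{1053} = - \frac{2949965}{1290978}$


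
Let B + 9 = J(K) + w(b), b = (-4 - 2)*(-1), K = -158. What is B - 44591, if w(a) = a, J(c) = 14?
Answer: -44580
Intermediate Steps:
b = 6 (b = -6*(-1) = 6)
B = 11 (B = -9 + (14 + 6) = -9 + 20 = 11)
B - 44591 = 11 - 44591 = -44580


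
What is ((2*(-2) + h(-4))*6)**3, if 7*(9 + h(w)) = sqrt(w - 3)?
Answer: -3313440/7 + 766368*I*sqrt(7)/49 ≈ -4.7335e+5 + 41380.0*I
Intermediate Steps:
h(w) = -9 + sqrt(-3 + w)/7 (h(w) = -9 + sqrt(w - 3)/7 = -9 + sqrt(-3 + w)/7)
((2*(-2) + h(-4))*6)**3 = ((2*(-2) + (-9 + sqrt(-3 - 4)/7))*6)**3 = ((-4 + (-9 + sqrt(-7)/7))*6)**3 = ((-4 + (-9 + (I*sqrt(7))/7))*6)**3 = ((-4 + (-9 + I*sqrt(7)/7))*6)**3 = ((-13 + I*sqrt(7)/7)*6)**3 = (-78 + 6*I*sqrt(7)/7)**3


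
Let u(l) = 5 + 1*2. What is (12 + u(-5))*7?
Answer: 133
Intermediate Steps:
u(l) = 7 (u(l) = 5 + 2 = 7)
(12 + u(-5))*7 = (12 + 7)*7 = 19*7 = 133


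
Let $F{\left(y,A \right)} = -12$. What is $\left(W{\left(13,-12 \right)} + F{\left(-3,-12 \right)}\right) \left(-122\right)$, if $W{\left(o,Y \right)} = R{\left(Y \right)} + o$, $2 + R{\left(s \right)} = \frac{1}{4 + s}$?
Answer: $\frac{549}{4} \approx 137.25$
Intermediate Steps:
$R{\left(s \right)} = -2 + \frac{1}{4 + s}$
$W{\left(o,Y \right)} = o + \frac{-7 - 2 Y}{4 + Y}$ ($W{\left(o,Y \right)} = \frac{-7 - 2 Y}{4 + Y} + o = o + \frac{-7 - 2 Y}{4 + Y}$)
$\left(W{\left(13,-12 \right)} + F{\left(-3,-12 \right)}\right) \left(-122\right) = \left(\frac{-7 - -24 + 13 \left(4 - 12\right)}{4 - 12} - 12\right) \left(-122\right) = \left(\frac{-7 + 24 + 13 \left(-8\right)}{-8} - 12\right) \left(-122\right) = \left(- \frac{-7 + 24 - 104}{8} - 12\right) \left(-122\right) = \left(\left(- \frac{1}{8}\right) \left(-87\right) - 12\right) \left(-122\right) = \left(\frac{87}{8} - 12\right) \left(-122\right) = \left(- \frac{9}{8}\right) \left(-122\right) = \frac{549}{4}$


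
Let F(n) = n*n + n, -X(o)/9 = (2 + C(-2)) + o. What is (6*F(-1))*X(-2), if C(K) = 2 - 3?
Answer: 0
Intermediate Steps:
C(K) = -1
X(o) = -9 - 9*o (X(o) = -9*((2 - 1) + o) = -9*(1 + o) = -9 - 9*o)
F(n) = n + n² (F(n) = n² + n = n + n²)
(6*F(-1))*X(-2) = (6*(-(1 - 1)))*(-9 - 9*(-2)) = (6*(-1*0))*(-9 + 18) = (6*0)*9 = 0*9 = 0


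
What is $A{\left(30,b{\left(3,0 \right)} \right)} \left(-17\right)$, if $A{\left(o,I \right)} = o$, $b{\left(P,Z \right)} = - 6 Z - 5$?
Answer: $-510$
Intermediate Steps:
$b{\left(P,Z \right)} = -5 - 6 Z$
$A{\left(30,b{\left(3,0 \right)} \right)} \left(-17\right) = 30 \left(-17\right) = -510$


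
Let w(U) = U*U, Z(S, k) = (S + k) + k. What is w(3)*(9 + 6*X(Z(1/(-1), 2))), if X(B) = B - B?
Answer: 81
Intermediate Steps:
Z(S, k) = S + 2*k
X(B) = 0
w(U) = U²
w(3)*(9 + 6*X(Z(1/(-1), 2))) = 3²*(9 + 6*0) = 9*(9 + 0) = 9*9 = 81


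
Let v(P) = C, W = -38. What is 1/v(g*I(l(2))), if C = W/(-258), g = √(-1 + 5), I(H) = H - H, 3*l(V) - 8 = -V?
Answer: 129/19 ≈ 6.7895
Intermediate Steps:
l(V) = 8/3 - V/3 (l(V) = 8/3 + (-V)/3 = 8/3 - V/3)
I(H) = 0
g = 2 (g = √4 = 2)
C = 19/129 (C = -38/(-258) = -38*(-1/258) = 19/129 ≈ 0.14729)
v(P) = 19/129
1/v(g*I(l(2))) = 1/(19/129) = 129/19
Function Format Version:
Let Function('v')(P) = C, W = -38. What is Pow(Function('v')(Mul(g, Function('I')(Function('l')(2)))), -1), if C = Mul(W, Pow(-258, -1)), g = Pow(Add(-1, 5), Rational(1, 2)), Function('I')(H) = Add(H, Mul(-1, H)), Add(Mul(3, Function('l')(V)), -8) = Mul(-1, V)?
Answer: Rational(129, 19) ≈ 6.7895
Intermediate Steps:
Function('l')(V) = Add(Rational(8, 3), Mul(Rational(-1, 3), V)) (Function('l')(V) = Add(Rational(8, 3), Mul(Rational(1, 3), Mul(-1, V))) = Add(Rational(8, 3), Mul(Rational(-1, 3), V)))
Function('I')(H) = 0
g = 2 (g = Pow(4, Rational(1, 2)) = 2)
C = Rational(19, 129) (C = Mul(-38, Pow(-258, -1)) = Mul(-38, Rational(-1, 258)) = Rational(19, 129) ≈ 0.14729)
Function('v')(P) = Rational(19, 129)
Pow(Function('v')(Mul(g, Function('I')(Function('l')(2)))), -1) = Pow(Rational(19, 129), -1) = Rational(129, 19)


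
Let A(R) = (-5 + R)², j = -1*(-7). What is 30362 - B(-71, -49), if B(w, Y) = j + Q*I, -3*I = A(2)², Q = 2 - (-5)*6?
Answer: 31219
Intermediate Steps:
j = 7
Q = 32 (Q = 2 - 1*(-30) = 2 + 30 = 32)
I = -27 (I = -(-5 + 2)⁴/3 = -((-3)²)²/3 = -⅓*9² = -⅓*81 = -27)
B(w, Y) = -857 (B(w, Y) = 7 + 32*(-27) = 7 - 864 = -857)
30362 - B(-71, -49) = 30362 - 1*(-857) = 30362 + 857 = 31219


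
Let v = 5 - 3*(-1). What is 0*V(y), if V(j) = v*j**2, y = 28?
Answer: 0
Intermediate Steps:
v = 8 (v = 5 + 3 = 8)
V(j) = 8*j**2
0*V(y) = 0*(8*28**2) = 0*(8*784) = 0*6272 = 0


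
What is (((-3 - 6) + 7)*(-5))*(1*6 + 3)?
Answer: 90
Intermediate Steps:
(((-3 - 6) + 7)*(-5))*(1*6 + 3) = ((-9 + 7)*(-5))*(6 + 3) = -2*(-5)*9 = 10*9 = 90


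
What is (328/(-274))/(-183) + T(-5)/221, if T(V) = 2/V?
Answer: 131078/27703455 ≈ 0.0047315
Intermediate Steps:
(328/(-274))/(-183) + T(-5)/221 = (328/(-274))/(-183) + (2/(-5))/221 = (328*(-1/274))*(-1/183) + (2*(-⅕))*(1/221) = -164/137*(-1/183) - ⅖*1/221 = 164/25071 - 2/1105 = 131078/27703455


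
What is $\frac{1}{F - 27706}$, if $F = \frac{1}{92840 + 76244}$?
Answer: $- \frac{169084}{4684641303} \approx -3.6093 \cdot 10^{-5}$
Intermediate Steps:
$F = \frac{1}{169084} \approx 5.9142 \cdot 10^{-6}$
$\frac{1}{F - 27706} = \frac{1}{\frac{1}{169084} - 27706} = \frac{1}{- \frac{4684641303}{169084}} = - \frac{169084}{4684641303}$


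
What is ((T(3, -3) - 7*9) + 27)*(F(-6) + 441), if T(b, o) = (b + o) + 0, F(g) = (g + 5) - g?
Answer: -16056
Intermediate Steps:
F(g) = 5 (F(g) = (5 + g) - g = 5)
T(b, o) = b + o
((T(3, -3) - 7*9) + 27)*(F(-6) + 441) = (((3 - 3) - 7*9) + 27)*(5 + 441) = ((0 - 63) + 27)*446 = (-63 + 27)*446 = -36*446 = -16056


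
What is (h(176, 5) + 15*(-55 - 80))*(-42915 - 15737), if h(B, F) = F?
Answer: 118477040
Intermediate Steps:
(h(176, 5) + 15*(-55 - 80))*(-42915 - 15737) = (5 + 15*(-55 - 80))*(-42915 - 15737) = (5 + 15*(-135))*(-58652) = (5 - 2025)*(-58652) = -2020*(-58652) = 118477040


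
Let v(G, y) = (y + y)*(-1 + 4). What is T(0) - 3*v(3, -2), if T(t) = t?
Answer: 36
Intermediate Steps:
v(G, y) = 6*y (v(G, y) = (2*y)*3 = 6*y)
T(0) - 3*v(3, -2) = 0 - 18*(-2) = 0 - 3*(-12) = 0 + 36 = 36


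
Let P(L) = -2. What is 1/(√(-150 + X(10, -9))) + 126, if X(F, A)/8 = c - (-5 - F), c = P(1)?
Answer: 126 - I*√46/46 ≈ 126.0 - 0.14744*I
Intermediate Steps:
c = -2
X(F, A) = 24 + 8*F (X(F, A) = 8*(-2 - (-5 - F)) = 8*(-2 + (5 + F)) = 8*(3 + F) = 24 + 8*F)
1/(√(-150 + X(10, -9))) + 126 = 1/(√(-150 + (24 + 8*10))) + 126 = 1/(√(-150 + (24 + 80))) + 126 = 1/(√(-150 + 104)) + 126 = 1/(√(-46)) + 126 = 1/(I*√46) + 126 = -I*√46/46 + 126 = 126 - I*√46/46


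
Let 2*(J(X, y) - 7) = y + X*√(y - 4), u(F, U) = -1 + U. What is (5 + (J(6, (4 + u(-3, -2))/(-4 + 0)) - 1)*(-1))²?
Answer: -2399/64 + 21*I*√17/8 ≈ -37.484 + 10.823*I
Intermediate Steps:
J(X, y) = 7 + y/2 + X*√(-4 + y)/2 (J(X, y) = 7 + (y + X*√(y - 4))/2 = 7 + (y + X*√(-4 + y))/2 = 7 + (y/2 + X*√(-4 + y)/2) = 7 + y/2 + X*√(-4 + y)/2)
(5 + (J(6, (4 + u(-3, -2))/(-4 + 0)) - 1)*(-1))² = (5 + ((7 + ((4 + (-1 - 2))/(-4 + 0))/2 + (½)*6*√(-4 + (4 + (-1 - 2))/(-4 + 0))) - 1)*(-1))² = (5 + ((7 + ((4 - 3)/(-4))/2 + (½)*6*√(-4 + (4 - 3)/(-4))) - 1)*(-1))² = (5 + ((7 + (1*(-¼))/2 + (½)*6*√(-4 + 1*(-¼))) - 1)*(-1))² = (5 + ((7 + (½)*(-¼) + (½)*6*√(-4 - ¼)) - 1)*(-1))² = (5 + ((7 - ⅛ + (½)*6*√(-17/4)) - 1)*(-1))² = (5 + ((7 - ⅛ + (½)*6*(I*√17/2)) - 1)*(-1))² = (5 + ((7 - ⅛ + 3*I*√17/2) - 1)*(-1))² = (5 + ((55/8 + 3*I*√17/2) - 1)*(-1))² = (5 + (47/8 + 3*I*√17/2)*(-1))² = (5 + (-47/8 - 3*I*√17/2))² = (-7/8 - 3*I*√17/2)²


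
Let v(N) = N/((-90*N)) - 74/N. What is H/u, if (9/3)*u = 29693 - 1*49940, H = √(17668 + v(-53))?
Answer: -43*√24158990/10730910 ≈ -0.019696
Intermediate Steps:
v(N) = -1/90 - 74/N (v(N) = N*(-1/(90*N)) - 74/N = -1/90 - 74/N)
H = 43*√24158990/1590 (H = √(17668 + (1/90)*(-6660 - 1*(-53))/(-53)) = √(17668 + (1/90)*(-1/53)*(-6660 + 53)) = √(17668 + (1/90)*(-1/53)*(-6607)) = √(17668 + 6607/4770) = √(84282967/4770) = 43*√24158990/1590 ≈ 132.93)
u = -6749 (u = (29693 - 1*49940)/3 = (29693 - 49940)/3 = (⅓)*(-20247) = -6749)
H/u = (43*√24158990/1590)/(-6749) = (43*√24158990/1590)*(-1/6749) = -43*√24158990/10730910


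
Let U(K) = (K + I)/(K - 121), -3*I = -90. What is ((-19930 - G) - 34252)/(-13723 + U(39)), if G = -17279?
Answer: 3026046/1125355 ≈ 2.6890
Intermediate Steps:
I = 30 (I = -1/3*(-90) = 30)
U(K) = (30 + K)/(-121 + K) (U(K) = (K + 30)/(K - 121) = (30 + K)/(-121 + K))
((-19930 - G) - 34252)/(-13723 + U(39)) = ((-19930 - 1*(-17279)) - 34252)/(-13723 + (30 + 39)/(-121 + 39)) = ((-19930 + 17279) - 34252)/(-13723 + 69/(-82)) = (-2651 - 34252)/(-13723 - 1/82*69) = -36903/(-13723 - 69/82) = -36903/(-1125355/82) = -36903*(-82/1125355) = 3026046/1125355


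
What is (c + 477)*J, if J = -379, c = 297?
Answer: -293346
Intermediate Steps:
(c + 477)*J = (297 + 477)*(-379) = 774*(-379) = -293346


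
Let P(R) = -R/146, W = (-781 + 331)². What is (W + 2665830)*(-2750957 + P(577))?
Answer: -576018459415335/73 ≈ -7.8907e+12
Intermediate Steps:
W = 202500 (W = (-450)² = 202500)
P(R) = -R/146
(W + 2665830)*(-2750957 + P(577)) = (202500 + 2665830)*(-2750957 - 1/146*577) = 2868330*(-2750957 - 577/146) = 2868330*(-401640299/146) = -576018459415335/73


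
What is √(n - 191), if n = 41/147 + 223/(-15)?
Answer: I*√251845/35 ≈ 14.338*I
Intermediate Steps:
n = -3574/245 (n = 41*(1/147) + 223*(-1/15) = 41/147 - 223/15 = -3574/245 ≈ -14.588)
√(n - 191) = √(-3574/245 - 191) = √(-50369/245) = I*√251845/35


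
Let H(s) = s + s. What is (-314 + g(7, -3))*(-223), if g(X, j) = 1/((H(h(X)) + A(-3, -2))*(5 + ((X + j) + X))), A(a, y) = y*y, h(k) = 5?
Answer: 15684705/224 ≈ 70021.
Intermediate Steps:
A(a, y) = y²
H(s) = 2*s
g(X, j) = 1/(70 + 14*j + 28*X) (g(X, j) = 1/((2*5 + (-2)²)*(5 + ((X + j) + X))) = 1/((10 + 4)*(5 + (j + 2*X))) = 1/(14*(5 + j + 2*X)) = 1/(70 + 14*j + 28*X))
(-314 + g(7, -3))*(-223) = (-314 + 1/(14*(5 - 3 + 2*7)))*(-223) = (-314 + 1/(14*(5 - 3 + 14)))*(-223) = (-314 + (1/14)/16)*(-223) = (-314 + (1/14)*(1/16))*(-223) = (-314 + 1/224)*(-223) = -70335/224*(-223) = 15684705/224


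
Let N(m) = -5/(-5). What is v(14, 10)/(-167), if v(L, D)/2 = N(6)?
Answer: -2/167 ≈ -0.011976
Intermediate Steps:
N(m) = 1 (N(m) = -5*(-1/5) = 1)
v(L, D) = 2 (v(L, D) = 2*1 = 2)
v(14, 10)/(-167) = 2/(-167) = 2*(-1/167) = -2/167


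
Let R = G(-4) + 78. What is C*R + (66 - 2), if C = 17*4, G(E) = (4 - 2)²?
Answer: 5640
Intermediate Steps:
G(E) = 4 (G(E) = 2² = 4)
R = 82 (R = 4 + 78 = 82)
C = 68
C*R + (66 - 2) = 68*82 + (66 - 2) = 5576 + 64 = 5640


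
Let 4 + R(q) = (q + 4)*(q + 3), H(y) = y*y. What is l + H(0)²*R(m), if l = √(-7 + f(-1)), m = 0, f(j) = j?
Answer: 2*I*√2 ≈ 2.8284*I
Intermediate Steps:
H(y) = y²
R(q) = -4 + (3 + q)*(4 + q) (R(q) = -4 + (q + 4)*(q + 3) = -4 + (4 + q)*(3 + q) = -4 + (3 + q)*(4 + q))
l = 2*I*√2 (l = √(-7 - 1) = √(-8) = 2*I*√2 ≈ 2.8284*I)
l + H(0)²*R(m) = 2*I*√2 + (0²)²*(8 + 0² + 7*0) = 2*I*√2 + 0²*(8 + 0 + 0) = 2*I*√2 + 0*8 = 2*I*√2 + 0 = 2*I*√2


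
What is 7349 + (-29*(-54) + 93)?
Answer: 9008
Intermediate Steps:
7349 + (-29*(-54) + 93) = 7349 + (1566 + 93) = 7349 + 1659 = 9008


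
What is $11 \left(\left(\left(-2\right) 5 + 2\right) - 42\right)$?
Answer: $-550$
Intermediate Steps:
$11 \left(\left(\left(-2\right) 5 + 2\right) - 42\right) = 11 \left(\left(-10 + 2\right) - 42\right) = 11 \left(-8 - 42\right) = 11 \left(-50\right) = -550$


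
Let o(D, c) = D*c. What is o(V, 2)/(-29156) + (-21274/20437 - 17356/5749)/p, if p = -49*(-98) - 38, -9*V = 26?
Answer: -4002620038147/6119844900739722 ≈ -0.00065404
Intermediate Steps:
V = -26/9 (V = -⅑*26 = -26/9 ≈ -2.8889)
p = 4764 (p = 4802 - 38 = 4764)
o(V, 2)/(-29156) + (-21274/20437 - 17356/5749)/p = -26/9*2/(-29156) + (-21274/20437 - 17356/5749)/4764 = -52/9*(-1/29156) + (-21274*1/20437 - 17356*1/5749)*(1/4764) = 13/65601 + (-21274/20437 - 17356/5749)*(1/4764) = 13/65601 - 477008798/117492313*1/4764 = 13/65601 - 238504399/279866689566 = -4002620038147/6119844900739722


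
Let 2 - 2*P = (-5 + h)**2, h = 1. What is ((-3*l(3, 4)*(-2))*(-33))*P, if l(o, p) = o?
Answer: 4158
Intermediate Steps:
P = -7 (P = 1 - (-5 + 1)**2/2 = 1 - 1/2*(-4)**2 = 1 - 1/2*16 = 1 - 8 = -7)
((-3*l(3, 4)*(-2))*(-33))*P = ((-3*3*(-2))*(-33))*(-7) = (-9*(-2)*(-33))*(-7) = (18*(-33))*(-7) = -594*(-7) = 4158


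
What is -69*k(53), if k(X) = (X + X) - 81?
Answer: -1725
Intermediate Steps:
k(X) = -81 + 2*X (k(X) = 2*X - 81 = -81 + 2*X)
-69*k(53) = -69*(-81 + 2*53) = -69*(-81 + 106) = -69*25 = -1725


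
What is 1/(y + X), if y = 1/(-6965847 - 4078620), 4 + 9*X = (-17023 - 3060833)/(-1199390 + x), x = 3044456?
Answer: -3396295091637/2138969959771 ≈ -1.5878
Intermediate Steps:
X = -1743020/2767599 (X = -4/9 + ((-17023 - 3060833)/(-1199390 + 3044456))/9 = -4/9 + (-3077856/1845066)/9 = -4/9 + (-3077856*1/1845066)/9 = -4/9 + (⅑)*(-512976/307511) = -4/9 - 170992/922533 = -1743020/2767599 ≈ -0.62980)
y = -1/11044467 (y = 1/(-11044467) = -1/11044467 ≈ -9.0543e-8)
1/(y + X) = 1/(-1/11044467 - 1743020/2767599) = 1/(-2138969959771/3396295091637) = -3396295091637/2138969959771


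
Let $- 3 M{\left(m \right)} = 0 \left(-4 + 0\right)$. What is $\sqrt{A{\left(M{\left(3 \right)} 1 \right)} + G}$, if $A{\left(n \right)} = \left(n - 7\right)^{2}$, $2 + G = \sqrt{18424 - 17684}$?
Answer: $\sqrt{47 + 2 \sqrt{185}} \approx 8.6141$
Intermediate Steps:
$M{\left(m \right)} = 0$ ($M{\left(m \right)} = - \frac{0 \left(-4 + 0\right)}{3} = - \frac{0 \left(-4\right)}{3} = \left(- \frac{1}{3}\right) 0 = 0$)
$G = -2 + 2 \sqrt{185}$ ($G = -2 + \sqrt{18424 - 17684} = -2 + \sqrt{740} = -2 + 2 \sqrt{185} \approx 25.203$)
$A{\left(n \right)} = \left(-7 + n\right)^{2}$
$\sqrt{A{\left(M{\left(3 \right)} 1 \right)} + G} = \sqrt{\left(-7 + 0 \cdot 1\right)^{2} - \left(2 - 2 \sqrt{185}\right)} = \sqrt{\left(-7 + 0\right)^{2} - \left(2 - 2 \sqrt{185}\right)} = \sqrt{\left(-7\right)^{2} - \left(2 - 2 \sqrt{185}\right)} = \sqrt{49 - \left(2 - 2 \sqrt{185}\right)} = \sqrt{47 + 2 \sqrt{185}}$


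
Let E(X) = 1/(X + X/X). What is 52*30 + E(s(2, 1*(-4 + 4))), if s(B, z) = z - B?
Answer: 1559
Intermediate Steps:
E(X) = 1/(1 + X) (E(X) = 1/(X + 1) = 1/(1 + X))
52*30 + E(s(2, 1*(-4 + 4))) = 52*30 + 1/(1 + (1*(-4 + 4) - 1*2)) = 1560 + 1/(1 + (1*0 - 2)) = 1560 + 1/(1 + (0 - 2)) = 1560 + 1/(1 - 2) = 1560 + 1/(-1) = 1560 - 1 = 1559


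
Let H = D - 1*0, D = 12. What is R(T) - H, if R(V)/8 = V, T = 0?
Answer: -12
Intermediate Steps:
R(V) = 8*V
H = 12 (H = 12 - 1*0 = 12 + 0 = 12)
R(T) - H = 8*0 - 1*12 = 0 - 12 = -12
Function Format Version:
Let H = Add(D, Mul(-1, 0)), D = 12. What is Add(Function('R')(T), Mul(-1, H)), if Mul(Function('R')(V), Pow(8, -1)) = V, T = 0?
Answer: -12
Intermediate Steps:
Function('R')(V) = Mul(8, V)
H = 12 (H = Add(12, Mul(-1, 0)) = Add(12, 0) = 12)
Add(Function('R')(T), Mul(-1, H)) = Add(Mul(8, 0), Mul(-1, 12)) = Add(0, -12) = -12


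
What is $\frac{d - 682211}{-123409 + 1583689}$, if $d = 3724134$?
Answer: $\frac{3041923}{1460280} \approx 2.0831$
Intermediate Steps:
$\frac{d - 682211}{-123409 + 1583689} = \frac{3724134 - 682211}{-123409 + 1583689} = \frac{3041923}{1460280}$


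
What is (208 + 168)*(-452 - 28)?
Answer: -180480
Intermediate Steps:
(208 + 168)*(-452 - 28) = 376*(-480) = -180480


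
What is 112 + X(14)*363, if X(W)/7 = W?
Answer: 35686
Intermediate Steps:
X(W) = 7*W
112 + X(14)*363 = 112 + (7*14)*363 = 112 + 98*363 = 112 + 35574 = 35686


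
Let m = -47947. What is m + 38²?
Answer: -46503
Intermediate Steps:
m + 38² = -47947 + 38² = -47947 + 1444 = -46503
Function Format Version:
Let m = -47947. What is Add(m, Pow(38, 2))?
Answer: -46503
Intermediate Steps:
Add(m, Pow(38, 2)) = Add(-47947, Pow(38, 2)) = Add(-47947, 1444) = -46503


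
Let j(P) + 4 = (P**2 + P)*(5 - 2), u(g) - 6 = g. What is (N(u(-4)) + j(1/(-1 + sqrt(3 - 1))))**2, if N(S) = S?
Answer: 262 + 180*sqrt(2) ≈ 516.56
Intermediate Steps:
u(g) = 6 + g
j(P) = -4 + 3*P + 3*P**2 (j(P) = -4 + (P**2 + P)*(5 - 2) = -4 + (P + P**2)*3 = -4 + (3*P + 3*P**2) = -4 + 3*P + 3*P**2)
(N(u(-4)) + j(1/(-1 + sqrt(3 - 1))))**2 = ((6 - 4) + (-4 + 3/(-1 + sqrt(3 - 1)) + 3*(1/(-1 + sqrt(3 - 1)))**2))**2 = (2 + (-4 + 3/(-1 + sqrt(2)) + 3*(1/(-1 + sqrt(2)))**2))**2 = (2 + (-4 + 3/(-1 + sqrt(2)) + 3/(-1 + sqrt(2))**2))**2 = (-2 + 3/(-1 + sqrt(2)) + 3/(-1 + sqrt(2))**2)**2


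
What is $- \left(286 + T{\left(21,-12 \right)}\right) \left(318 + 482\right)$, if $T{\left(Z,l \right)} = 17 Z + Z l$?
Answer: $-312800$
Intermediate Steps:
$- \left(286 + T{\left(21,-12 \right)}\right) \left(318 + 482\right) = - \left(286 + 21 \left(17 - 12\right)\right) \left(318 + 482\right) = - \left(286 + 21 \cdot 5\right) 800 = - \left(286 + 105\right) 800 = - 391 \cdot 800 = \left(-1\right) 312800 = -312800$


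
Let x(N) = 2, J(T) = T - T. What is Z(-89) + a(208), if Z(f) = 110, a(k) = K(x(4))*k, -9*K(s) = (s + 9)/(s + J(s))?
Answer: -154/9 ≈ -17.111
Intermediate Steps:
J(T) = 0
K(s) = -(9 + s)/(9*s) (K(s) = -(s + 9)/(9*(s + 0)) = -(9 + s)/(9*s))
a(k) = -11*k/18 (a(k) = ((⅑)*(-9 - 1*2)/2)*k = ((⅑)*(½)*(-9 - 2))*k = ((⅑)*(½)*(-11))*k = -11*k/18)
Z(-89) + a(208) = 110 - 11/18*208 = 110 - 1144/9 = -154/9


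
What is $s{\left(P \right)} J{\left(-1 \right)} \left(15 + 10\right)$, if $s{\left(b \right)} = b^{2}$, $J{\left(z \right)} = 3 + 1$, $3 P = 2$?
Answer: $\frac{400}{9} \approx 44.444$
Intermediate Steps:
$P = \frac{2}{3}$ ($P = \frac{1}{3} \cdot 2 = \frac{2}{3} \approx 0.66667$)
$J{\left(z \right)} = 4$
$s{\left(P \right)} J{\left(-1 \right)} \left(15 + 10\right) = \left(\frac{2}{3}\right)^{2} \cdot 4 \left(15 + 10\right) = \frac{4 \cdot 4 \cdot 25}{9} = \frac{4}{9} \cdot 100 = \frac{400}{9}$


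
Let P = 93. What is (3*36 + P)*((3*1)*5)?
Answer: 3015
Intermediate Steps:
(3*36 + P)*((3*1)*5) = (3*36 + 93)*((3*1)*5) = (108 + 93)*(3*5) = 201*15 = 3015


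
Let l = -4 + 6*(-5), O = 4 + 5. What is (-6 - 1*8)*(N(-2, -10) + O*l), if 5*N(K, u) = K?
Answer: 21448/5 ≈ 4289.6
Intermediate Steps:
N(K, u) = K/5
O = 9
l = -34 (l = -4 - 30 = -34)
(-6 - 1*8)*(N(-2, -10) + O*l) = (-6 - 1*8)*((⅕)*(-2) + 9*(-34)) = (-6 - 8)*(-⅖ - 306) = -14*(-1532/5) = 21448/5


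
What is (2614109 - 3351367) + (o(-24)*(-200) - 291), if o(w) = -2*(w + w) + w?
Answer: -751949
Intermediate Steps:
o(w) = -3*w (o(w) = -4*w + w = -3*w)
(2614109 - 3351367) + (o(-24)*(-200) - 291) = (2614109 - 3351367) + (-3*(-24)*(-200) - 291) = -737258 + (72*(-200) - 291) = -737258 + (-14400 - 291) = -737258 - 14691 = -751949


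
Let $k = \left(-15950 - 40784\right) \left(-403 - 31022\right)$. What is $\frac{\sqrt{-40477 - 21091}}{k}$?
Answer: $\frac{4 i \sqrt{962}}{891432975} \approx 1.3917 \cdot 10^{-7} i$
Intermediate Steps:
$k = 1782865950$ ($k = \left(-56734\right) \left(-31425\right) = 1782865950$)
$\frac{\sqrt{-40477 - 21091}}{k} = \frac{\sqrt{-40477 - 21091}}{1782865950} = \sqrt{-61568} \cdot \frac{1}{1782865950} = 8 i \sqrt{962} \cdot \frac{1}{1782865950} = \frac{4 i \sqrt{962}}{891432975}$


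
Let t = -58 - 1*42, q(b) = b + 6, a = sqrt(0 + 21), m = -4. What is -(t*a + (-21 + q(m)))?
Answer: 19 + 100*sqrt(21) ≈ 477.26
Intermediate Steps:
a = sqrt(21) ≈ 4.5826
q(b) = 6 + b
t = -100 (t = -58 - 42 = -100)
-(t*a + (-21 + q(m))) = -(-100*sqrt(21) + (-21 + (6 - 4))) = -(-100*sqrt(21) + (-21 + 2)) = -(-100*sqrt(21) - 19) = -(-19 - 100*sqrt(21)) = 19 + 100*sqrt(21)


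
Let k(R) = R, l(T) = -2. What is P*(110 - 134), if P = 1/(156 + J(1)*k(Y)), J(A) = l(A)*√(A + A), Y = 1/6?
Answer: -16848/109511 - 36*√2/109511 ≈ -0.15431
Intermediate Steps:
Y = ⅙ ≈ 0.16667
J(A) = -2*√2*√A (J(A) = -2*√(A + A) = -2*√2*√A)
P = 1/(156 - √2/3) (P = 1/(156 - 2*√2*√1*(⅙)) = 1/(156 - 2*√2*1*(⅙)) = 1/(156 - 2*√2*(⅙)) = 1/(156 - √2/3) ≈ 0.0064297)
P*(110 - 134) = (702/109511 + 3*√2/219022)*(110 - 134) = (702/109511 + 3*√2/219022)*(-24) = -16848/109511 - 36*√2/109511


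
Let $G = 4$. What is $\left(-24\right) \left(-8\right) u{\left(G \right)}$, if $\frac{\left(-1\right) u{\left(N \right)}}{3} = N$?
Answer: $-2304$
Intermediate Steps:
$u{\left(N \right)} = - 3 N$
$\left(-24\right) \left(-8\right) u{\left(G \right)} = \left(-24\right) \left(-8\right) \left(\left(-3\right) 4\right) = 192 \left(-12\right) = -2304$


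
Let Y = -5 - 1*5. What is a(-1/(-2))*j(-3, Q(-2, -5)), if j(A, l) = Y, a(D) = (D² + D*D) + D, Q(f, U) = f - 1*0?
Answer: -10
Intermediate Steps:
Q(f, U) = f (Q(f, U) = f + 0 = f)
a(D) = D + 2*D² (a(D) = (D² + D²) + D = 2*D² + D = D + 2*D²)
Y = -10 (Y = -5 - 5 = -10)
j(A, l) = -10
a(-1/(-2))*j(-3, Q(-2, -5)) = ((-1/(-2))*(1 + 2*(-1/(-2))))*(-10) = ((-1*(-½))*(1 + 2*(-1*(-½))))*(-10) = ((1 + 2*(½))/2)*(-10) = ((1 + 1)/2)*(-10) = ((½)*2)*(-10) = 1*(-10) = -10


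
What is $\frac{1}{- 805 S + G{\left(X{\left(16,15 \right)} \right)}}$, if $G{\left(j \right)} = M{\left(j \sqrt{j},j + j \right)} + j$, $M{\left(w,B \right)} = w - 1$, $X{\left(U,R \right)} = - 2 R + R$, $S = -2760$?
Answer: $\frac{2221784}{4936324146031} + \frac{15 i \sqrt{15}}{4936324146031} \approx 4.5009 \cdot 10^{-7} + 1.1769 \cdot 10^{-11} i$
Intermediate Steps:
$X{\left(U,R \right)} = - R$
$M{\left(w,B \right)} = -1 + w$
$G{\left(j \right)} = -1 + j + j^{\frac{3}{2}}$ ($G{\left(j \right)} = \left(-1 + j \sqrt{j}\right) + j = \left(-1 + j^{\frac{3}{2}}\right) + j = -1 + j + j^{\frac{3}{2}}$)
$\frac{1}{- 805 S + G{\left(X{\left(16,15 \right)} \right)}} = \frac{1}{\left(-805\right) \left(-2760\right) - \left(16 - - 15 i \sqrt{15}\right)} = \frac{1}{2221800 - \left(16 + 15 i \sqrt{15}\right)} = \frac{1}{2221784 - 15 i \sqrt{15}}$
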